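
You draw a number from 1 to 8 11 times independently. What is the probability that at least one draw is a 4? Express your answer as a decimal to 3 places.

P(no draw is a 4) = (7/8)^11 ≈ 0.230.
P(at least one) = 1 − 0.230 = 0.770.

0.770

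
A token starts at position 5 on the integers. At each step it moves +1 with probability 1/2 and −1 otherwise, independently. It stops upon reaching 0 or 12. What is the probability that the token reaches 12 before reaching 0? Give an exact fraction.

With a fair step, P(i) = ½P(i−1) + ½P(i+1) with P(0)=0, P(12)=1 has the linear solution P(i) = i/12.
P(5) = 5/12.

5/12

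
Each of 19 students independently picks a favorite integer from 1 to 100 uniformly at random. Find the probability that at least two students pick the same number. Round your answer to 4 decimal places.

It's easier to compute the probability that all 19 are distinct.
P(all distinct) = 100/100 · 99/100 · ··· · 82/100 ≈ 0.1610.
So the probability of at least one match is 1 − 0.1610 = 0.8390.

0.8390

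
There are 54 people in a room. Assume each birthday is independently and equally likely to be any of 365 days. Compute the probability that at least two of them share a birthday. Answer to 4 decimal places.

0.9839

It's easier to compute the probability that all 54 are distinct.
P(all distinct) = 365/365 · 364/365 · ··· · 312/365 ≈ 0.0161.
So the probability of at least one match is 1 − 0.0161 = 0.9839.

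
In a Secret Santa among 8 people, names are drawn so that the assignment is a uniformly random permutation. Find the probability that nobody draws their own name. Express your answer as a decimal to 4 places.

0.3679

This is the derangement probability: permutations of 8 with no fixed point.
D(8) = 8! · (1 − 1/1! + 1/2! − ··· + (−1)^8/8!) = 14833.
P = 14833/40320 = 2119/5760 ≈ 0.3679.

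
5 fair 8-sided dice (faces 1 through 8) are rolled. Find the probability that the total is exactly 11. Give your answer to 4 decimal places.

There are 8^5 = 32768 equally likely outcomes.
The number of ordered 5-tuples from {1,…,8} summing to 11 is 210.
P(sum = 11) = 210/32768 = 105/16384 ≈ 0.0064.

0.0064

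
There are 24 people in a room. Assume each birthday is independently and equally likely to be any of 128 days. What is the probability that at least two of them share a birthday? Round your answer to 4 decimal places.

It's easier to compute the probability that all 24 are distinct.
P(all distinct) = 128/128 · 127/128 · ··· · 105/128 ≈ 0.1001.
So the probability of at least one match is 1 − 0.1001 = 0.8999.

0.8999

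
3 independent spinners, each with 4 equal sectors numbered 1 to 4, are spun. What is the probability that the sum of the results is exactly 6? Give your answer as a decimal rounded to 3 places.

0.156

There are 4^3 = 64 equally likely outcomes.
The number of ordered 3-tuples from {1,…,4} summing to 6 is 10.
P(sum = 6) = 10/64 = 5/32 ≈ 0.156.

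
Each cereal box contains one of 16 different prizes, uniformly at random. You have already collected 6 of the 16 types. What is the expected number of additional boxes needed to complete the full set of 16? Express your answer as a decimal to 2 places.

Starting from 6 distinct types, each trial gives a new one with probability (16−i)/16 when i types are held, so the wait for the next new type is 16/(16−i).
E = 16/10 + 16/9 + 16/8 + 16/7 + 16/6 + 16/5 + 16/4 + 16/3 + 16/2 + 16/1 = 14762/315 ≈ 46.86.

46.86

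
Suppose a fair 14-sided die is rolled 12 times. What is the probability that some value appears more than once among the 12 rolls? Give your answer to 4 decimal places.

0.9992

P(all 12 different) = 14/14 · 13/14 · ··· · 3/14 ≈ 0.0008.
P(at least two equal) = 1 − 0.0008 = 0.9992.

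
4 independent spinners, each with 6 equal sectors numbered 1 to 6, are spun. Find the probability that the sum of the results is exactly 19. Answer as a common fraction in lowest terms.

7/162

There are 6^4 = 1296 equally likely outcomes.
The number of ordered 4-tuples from {1,…,6} summing to 19 is 56.
P(sum = 19) = 56/1296 = 7/162.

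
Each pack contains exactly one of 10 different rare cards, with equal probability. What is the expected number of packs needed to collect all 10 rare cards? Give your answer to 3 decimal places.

After i distinct types are collected, each trial gives a new one with probability (10−i)/10, so the expected wait for the next new type is 10/(10−i).
E = 10/10 + 10/9 + 10/8 + 10/7 + 10/6 + 10/5 + 10/4 + 10/3 + 10/2 + 10/1 = 7381/252 ≈ 29.290.

29.290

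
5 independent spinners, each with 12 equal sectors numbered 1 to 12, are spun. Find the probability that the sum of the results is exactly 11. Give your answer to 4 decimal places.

0.0008

There are 12^5 = 248832 equally likely outcomes.
The number of ordered 5-tuples from {1,…,12} summing to 11 is 210.
P(sum = 11) = 210/248832 = 35/41472 ≈ 0.0008.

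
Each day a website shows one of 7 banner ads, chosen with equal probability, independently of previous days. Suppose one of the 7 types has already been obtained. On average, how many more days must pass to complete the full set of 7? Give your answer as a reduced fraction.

343/20

Starting from 1 distinct type, each trial gives a new one with probability (7−i)/7 when i types are held, so the wait for the next new type is 7/(7−i).
E = 7/6 + 7/5 + 7/4 + 7/3 + 7/2 + 7/1 = 343/20.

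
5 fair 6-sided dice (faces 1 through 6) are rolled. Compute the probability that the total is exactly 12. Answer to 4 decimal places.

There are 6^5 = 7776 equally likely outcomes.
The number of ordered 5-tuples from {1,…,6} summing to 12 is 305.
P(sum = 12) = 305/7776 ≈ 0.0392.

0.0392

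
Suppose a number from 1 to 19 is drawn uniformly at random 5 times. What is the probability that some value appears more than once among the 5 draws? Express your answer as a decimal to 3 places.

P(all 5 different) = 19/19 · 18/19 · ··· · 15/19 ≈ 0.564.
P(at least two equal) = 1 − 0.564 = 0.436.

0.436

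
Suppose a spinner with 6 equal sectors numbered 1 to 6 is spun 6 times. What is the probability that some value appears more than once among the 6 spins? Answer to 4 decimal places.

0.9846

P(all 6 different) = 6/6 · 5/6 · ··· · 1/6 ≈ 0.0154.
P(at least two equal) = 1 − 0.0154 = 0.9846.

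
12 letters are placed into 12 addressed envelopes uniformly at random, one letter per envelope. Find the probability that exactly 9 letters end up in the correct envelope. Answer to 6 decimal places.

0.000001

Choose which 9 of the 12 are fixed: C(12,9) = 220 ways.
The remaining 3 must have no fixed point: D(3) = 2.
P = 220·2/479001600 = 1/1088640 ≈ 0.000001.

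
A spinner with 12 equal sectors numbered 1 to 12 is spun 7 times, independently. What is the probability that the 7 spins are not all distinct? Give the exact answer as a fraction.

P(all 7 different) = 12/12 · 11/12 · ··· · 6/12 = 385/3456.
P(at least two equal) = 1 − 385/3456 = 3071/3456.

3071/3456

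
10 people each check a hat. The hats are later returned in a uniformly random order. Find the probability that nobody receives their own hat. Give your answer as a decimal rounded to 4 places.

0.3679

This is the derangement probability: permutations of 10 with no fixed point.
D(10) = 10! · (1 − 1/1! + 1/2! − ··· + (−1)^10/10!) = 1334961.
P = 1334961/3628800 = 16481/44800 ≈ 0.3679.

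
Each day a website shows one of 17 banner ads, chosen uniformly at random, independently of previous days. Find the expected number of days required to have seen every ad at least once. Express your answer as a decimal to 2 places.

After i distinct types are collected, each trial gives a new one with probability (17−i)/17, so the expected wait for the next new type is 17/(17−i).
E = 17/17 + 17/16 + 17/15 + 17/14 + 17/13 + 17/12 + 17/11 + 17/10 + 17/9 + 17/8 + 17/7 + 17/6 + 17/5 + 17/4 + 17/3 + 17/2 + 17/1 = 42142223/720720 ≈ 58.47.

58.47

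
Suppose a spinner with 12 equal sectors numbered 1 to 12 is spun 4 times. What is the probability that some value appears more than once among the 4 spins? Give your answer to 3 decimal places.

P(all 4 different) = 12/12 · 11/12 · ··· · 9/12 ≈ 0.573.
P(at least two equal) = 1 − 0.573 = 0.427.

0.427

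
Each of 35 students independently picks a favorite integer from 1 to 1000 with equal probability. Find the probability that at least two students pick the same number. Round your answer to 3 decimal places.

0.452

It's easier to compute the probability that all 35 are distinct.
P(all distinct) = 1000/1000 · 999/1000 · ··· · 966/1000 ≈ 0.548.
So the probability of at least one match is 1 − 0.548 = 0.452.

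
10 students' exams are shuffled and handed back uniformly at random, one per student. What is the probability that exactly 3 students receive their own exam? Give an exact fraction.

103/1680

Choose which 3 of the 10 are fixed: C(10,3) = 120 ways.
The remaining 7 must have no fixed point: D(7) = 1854.
P = 120·1854/3628800 = 103/1680.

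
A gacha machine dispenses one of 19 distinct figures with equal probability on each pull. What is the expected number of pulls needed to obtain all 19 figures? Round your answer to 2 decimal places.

67.41

After i distinct types are collected, each trial gives a new one with probability (19−i)/19, so the expected wait for the next new type is 19/(19−i).
E = 19/19 + 19/18 + 19/17 + 19/16 + 19/15 + 19/14 + 19/13 + 19/12 + 19/11 + 19/10 + 19/9 + 19/8 + 19/7 + 19/6 + 19/5 + 19/4 + 19/3 + 19/2 + 19/1 = 275295799/4084080 ≈ 67.41.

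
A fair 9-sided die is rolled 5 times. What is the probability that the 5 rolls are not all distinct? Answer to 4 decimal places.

0.7439

P(all 5 different) = 9/9 · 8/9 · ··· · 5/9 ≈ 0.2561.
P(at least two equal) = 1 − 0.2561 = 0.7439.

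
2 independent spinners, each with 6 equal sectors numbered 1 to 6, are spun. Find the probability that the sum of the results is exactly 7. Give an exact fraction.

1/6

There are 6^2 = 36 equally likely outcomes.
The number of ordered 2-tuples from {1,…,6} summing to 7 is 6.
P(sum = 7) = 6/36 = 1/6.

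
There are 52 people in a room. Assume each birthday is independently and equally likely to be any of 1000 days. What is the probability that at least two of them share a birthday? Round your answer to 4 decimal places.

0.7406

It's easier to compute the probability that all 52 are distinct.
P(all distinct) = 1000/1000 · 999/1000 · ··· · 949/1000 ≈ 0.2594.
So the probability of at least one match is 1 − 0.2594 = 0.7406.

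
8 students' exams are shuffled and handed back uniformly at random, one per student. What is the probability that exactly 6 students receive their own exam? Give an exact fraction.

Choose which 6 of the 8 are fixed: C(8,6) = 28 ways.
The remaining 2 must have no fixed point: D(2) = 1.
P = 28·1/40320 = 1/1440.

1/1440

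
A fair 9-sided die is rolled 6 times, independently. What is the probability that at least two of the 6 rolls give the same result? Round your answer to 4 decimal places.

P(all 6 different) = 9/9 · 8/9 · ··· · 4/9 ≈ 0.1138.
P(at least two equal) = 1 − 0.1138 = 0.8862.

0.8862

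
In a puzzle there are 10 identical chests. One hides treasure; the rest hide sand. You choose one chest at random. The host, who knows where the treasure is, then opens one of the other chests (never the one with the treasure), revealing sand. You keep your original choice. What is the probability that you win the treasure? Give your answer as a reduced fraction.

1/10

The host can always open an empty chest regardless of your choice, so this gives no information about your original chest.
P(win by staying) = 1/10.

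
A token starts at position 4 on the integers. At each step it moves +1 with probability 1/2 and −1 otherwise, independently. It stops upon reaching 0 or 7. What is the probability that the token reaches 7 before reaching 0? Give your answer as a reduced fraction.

With a fair step, P(i) = ½P(i−1) + ½P(i+1) with P(0)=0, P(7)=1 has the linear solution P(i) = i/7.
P(4) = 4/7.

4/7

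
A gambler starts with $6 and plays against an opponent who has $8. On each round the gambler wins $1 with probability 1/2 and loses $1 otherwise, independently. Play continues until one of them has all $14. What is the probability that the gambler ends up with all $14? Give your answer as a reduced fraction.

With a fair step, P(i) = ½P(i−1) + ½P(i+1) with P(0)=0, P(14)=1 has the linear solution P(i) = i/14.
P(6) = 6/14 = 3/7.

3/7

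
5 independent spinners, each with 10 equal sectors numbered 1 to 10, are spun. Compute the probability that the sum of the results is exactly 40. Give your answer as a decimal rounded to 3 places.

0.010

There are 10^5 = 100000 equally likely outcomes.
The number of ordered 5-tuples from {1,…,10} summing to 40 is 996.
P(sum = 40) = 996/100000 = 249/25000 ≈ 0.010.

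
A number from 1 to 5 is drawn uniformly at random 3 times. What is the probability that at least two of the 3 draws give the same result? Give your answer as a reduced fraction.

P(all 3 different) = 5/5 · 4/5 · ··· · 3/5 = 12/25.
P(at least two equal) = 1 − 12/25 = 13/25.

13/25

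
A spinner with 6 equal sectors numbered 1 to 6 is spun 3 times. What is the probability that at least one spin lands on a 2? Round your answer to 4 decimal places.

P(no spin lands on a 2) = (5/6)^3 ≈ 0.5787.
P(at least one) = 1 − 0.5787 = 0.4213.

0.4213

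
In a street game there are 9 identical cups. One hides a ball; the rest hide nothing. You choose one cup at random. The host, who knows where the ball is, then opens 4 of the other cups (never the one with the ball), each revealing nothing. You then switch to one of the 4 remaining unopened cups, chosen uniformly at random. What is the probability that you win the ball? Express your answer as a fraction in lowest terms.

Your original cup holds the ball with probability 1/9, so the other 8 collectively hold it with probability 8/9.
The host can always find 4 empty cups to open, so the reveals don't change that 8/9; it is now spread over the 4 remaining unopened cups.
P(win by switching) = (8/9) · (1/4) = 2/9.

2/9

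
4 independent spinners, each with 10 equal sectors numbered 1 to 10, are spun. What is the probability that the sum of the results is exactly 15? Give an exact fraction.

There are 10^4 = 10000 equally likely outcomes.
The number of ordered 4-tuples from {1,…,10} summing to 15 is 348.
P(sum = 15) = 348/10000 = 87/2500.

87/2500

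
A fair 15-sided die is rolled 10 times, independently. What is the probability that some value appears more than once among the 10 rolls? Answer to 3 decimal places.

P(all 10 different) = 15/15 · 14/15 · ··· · 6/15 ≈ 0.019.
P(at least two equal) = 1 − 0.019 = 0.981.

0.981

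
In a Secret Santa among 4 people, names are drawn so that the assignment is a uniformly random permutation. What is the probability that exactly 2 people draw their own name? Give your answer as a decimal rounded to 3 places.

Choose which 2 of the 4 are fixed: C(4,2) = 6 ways.
The remaining 2 must have no fixed point: D(2) = 1.
P = 6·1/24 = 1/4 ≈ 0.250.

0.250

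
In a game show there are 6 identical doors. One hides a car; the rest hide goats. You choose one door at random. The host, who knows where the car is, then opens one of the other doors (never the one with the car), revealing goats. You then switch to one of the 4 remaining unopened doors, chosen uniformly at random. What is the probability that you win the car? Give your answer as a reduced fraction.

Your original door holds the car with probability 1/6, so the other 5 collectively hold it with probability 5/6.
The host can always find an empty door to open, so this doesn't change that 5/6; it is now spread over the 4 remaining unopened doors.
P(win by switching) = (5/6) · (1/4) = 5/24.

5/24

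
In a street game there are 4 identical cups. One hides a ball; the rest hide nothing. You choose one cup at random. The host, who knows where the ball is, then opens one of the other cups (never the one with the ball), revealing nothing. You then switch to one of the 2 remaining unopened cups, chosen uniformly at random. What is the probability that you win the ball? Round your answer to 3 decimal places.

0.375

Your original cup holds the ball with probability 1/4, so the other 3 collectively hold it with probability 3/4.
The host can always find an empty cup to open, so this doesn't change that 3/4; it is now spread over the 2 remaining unopened cups.
P(win by switching) = (3/4) · (1/2) = 3/8 ≈ 0.375.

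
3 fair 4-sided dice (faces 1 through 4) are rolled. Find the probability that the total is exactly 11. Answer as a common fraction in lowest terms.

There are 4^3 = 64 equally likely outcomes.
The number of ordered 3-tuples from {1,…,4} summing to 11 is 3.
P(sum = 11) = 3/64.

3/64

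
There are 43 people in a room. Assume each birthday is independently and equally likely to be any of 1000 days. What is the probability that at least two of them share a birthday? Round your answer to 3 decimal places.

It's easier to compute the probability that all 43 are distinct.
P(all distinct) = 1000/1000 · 999/1000 · ··· · 958/1000 ≈ 0.400.
So the probability of at least one match is 1 − 0.400 = 0.600.

0.600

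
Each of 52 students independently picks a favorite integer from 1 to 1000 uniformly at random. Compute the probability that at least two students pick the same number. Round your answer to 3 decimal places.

It's easier to compute the probability that all 52 are distinct.
P(all distinct) = 1000/1000 · 999/1000 · ··· · 949/1000 ≈ 0.259.
So the probability of at least one match is 1 − 0.259 = 0.741.

0.741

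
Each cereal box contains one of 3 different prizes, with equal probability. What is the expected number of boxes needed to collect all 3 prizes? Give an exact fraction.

11/2

After i distinct types are collected, each trial gives a new one with probability (3−i)/3, so the expected wait for the next new type is 3/(3−i).
E = 3/3 + 3/2 + 3/1 = 11/2.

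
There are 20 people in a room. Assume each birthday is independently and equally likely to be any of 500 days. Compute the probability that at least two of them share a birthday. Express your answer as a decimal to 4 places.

It's easier to compute the probability that all 20 are distinct.
P(all distinct) = 500/500 · 499/500 · ··· · 481/500 ≈ 0.6804.
So the probability of at least one match is 1 − 0.6804 = 0.3196.

0.3196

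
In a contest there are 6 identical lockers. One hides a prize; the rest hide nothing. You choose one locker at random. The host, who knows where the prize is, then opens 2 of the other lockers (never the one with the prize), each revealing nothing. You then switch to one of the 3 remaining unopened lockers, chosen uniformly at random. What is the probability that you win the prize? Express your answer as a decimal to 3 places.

0.278

Your original locker holds the prize with probability 1/6, so the other 5 collectively hold it with probability 5/6.
The host can always find 2 empty lockers to open, so the reveals don't change that 5/6; it is now spread over the 3 remaining unopened lockers.
P(win by switching) = (5/6) · (1/3) = 5/18 ≈ 0.278.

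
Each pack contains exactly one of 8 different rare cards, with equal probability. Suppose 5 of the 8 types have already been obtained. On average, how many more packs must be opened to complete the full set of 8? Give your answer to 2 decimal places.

Starting from 5 distinct types, each trial gives a new one with probability (8−i)/8 when i types are held, so the wait for the next new type is 8/(8−i).
E = 8/3 + 8/2 + 8/1 = 44/3 ≈ 14.67.

14.67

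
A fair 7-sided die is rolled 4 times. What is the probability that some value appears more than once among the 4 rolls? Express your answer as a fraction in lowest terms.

P(all 4 different) = 7/7 · 6/7 · ··· · 4/7 = 120/343.
P(at least two equal) = 1 − 120/343 = 223/343.

223/343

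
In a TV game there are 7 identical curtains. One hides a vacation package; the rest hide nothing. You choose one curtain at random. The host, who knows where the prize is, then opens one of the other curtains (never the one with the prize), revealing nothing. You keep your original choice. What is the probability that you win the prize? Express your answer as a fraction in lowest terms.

The host can always open an empty curtain regardless of your choice, so this gives no information about your original curtain.
P(win by staying) = 1/7.

1/7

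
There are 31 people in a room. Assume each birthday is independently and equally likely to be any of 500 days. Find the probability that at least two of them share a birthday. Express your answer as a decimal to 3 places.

0.613

It's easier to compute the probability that all 31 are distinct.
P(all distinct) = 500/500 · 499/500 · ··· · 470/500 ≈ 0.387.
So the probability of at least one match is 1 − 0.387 = 0.613.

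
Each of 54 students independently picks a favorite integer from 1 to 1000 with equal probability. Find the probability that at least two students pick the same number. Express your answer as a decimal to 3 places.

It's easier to compute the probability that all 54 are distinct.
P(all distinct) = 1000/1000 · 999/1000 · ··· · 947/1000 ≈ 0.233.
So the probability of at least one match is 1 − 0.233 = 0.767.

0.767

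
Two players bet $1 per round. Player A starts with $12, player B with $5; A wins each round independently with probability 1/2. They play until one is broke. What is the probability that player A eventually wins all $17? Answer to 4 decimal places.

0.7059

With a fair step, P(i) = ½P(i−1) + ½P(i+1) with P(0)=0, P(17)=1 has the linear solution P(i) = i/17.
P(12) = 12/17 ≈ 0.7059.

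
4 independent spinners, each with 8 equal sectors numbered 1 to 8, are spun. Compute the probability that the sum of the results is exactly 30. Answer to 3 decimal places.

0.002

There are 8^4 = 4096 equally likely outcomes.
The number of ordered 4-tuples from {1,…,8} summing to 30 is 10.
P(sum = 30) = 10/4096 = 5/2048 ≈ 0.002.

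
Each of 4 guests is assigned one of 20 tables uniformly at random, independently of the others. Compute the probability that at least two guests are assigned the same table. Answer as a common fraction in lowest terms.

1093/4000

It's easier to compute the probability that all 4 are distinct.
P(all distinct) = 20/20 · 19/20 · ··· · 17/20 = 2907/4000.
So the probability of at least one match is 1 − 2907/4000 = 1093/4000.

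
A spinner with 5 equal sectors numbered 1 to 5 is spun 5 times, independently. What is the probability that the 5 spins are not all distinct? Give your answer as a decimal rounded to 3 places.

0.962

P(all 5 different) = 5/5 · 4/5 · ··· · 1/5 ≈ 0.038.
P(at least two equal) = 1 − 0.038 = 0.962.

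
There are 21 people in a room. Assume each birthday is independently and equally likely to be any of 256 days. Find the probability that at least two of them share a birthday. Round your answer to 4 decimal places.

0.5696

It's easier to compute the probability that all 21 are distinct.
P(all distinct) = 256/256 · 255/256 · ··· · 236/256 ≈ 0.4304.
So the probability of at least one match is 1 − 0.4304 = 0.5696.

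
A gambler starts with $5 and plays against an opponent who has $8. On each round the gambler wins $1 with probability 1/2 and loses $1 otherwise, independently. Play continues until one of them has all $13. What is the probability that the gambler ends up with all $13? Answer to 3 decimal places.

With a fair step, P(i) = ½P(i−1) + ½P(i+1) with P(0)=0, P(13)=1 has the linear solution P(i) = i/13.
P(5) = 5/13 ≈ 0.385.

0.385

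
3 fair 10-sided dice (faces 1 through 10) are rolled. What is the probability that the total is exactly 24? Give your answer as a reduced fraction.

7/250

There are 10^3 = 1000 equally likely outcomes.
The number of ordered 3-tuples from {1,…,10} summing to 24 is 28.
P(sum = 24) = 28/1000 = 7/250.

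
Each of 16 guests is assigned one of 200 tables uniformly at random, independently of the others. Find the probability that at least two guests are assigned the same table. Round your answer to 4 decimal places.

0.4600

It's easier to compute the probability that all 16 are distinct.
P(all distinct) = 200/200 · 199/200 · ··· · 185/200 ≈ 0.5400.
So the probability of at least one match is 1 − 0.5400 = 0.4600.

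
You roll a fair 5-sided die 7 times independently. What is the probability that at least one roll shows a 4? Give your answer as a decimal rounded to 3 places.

0.790

P(no roll shows a 4) = (4/5)^7 ≈ 0.210.
P(at least one) = 1 − 0.210 = 0.790.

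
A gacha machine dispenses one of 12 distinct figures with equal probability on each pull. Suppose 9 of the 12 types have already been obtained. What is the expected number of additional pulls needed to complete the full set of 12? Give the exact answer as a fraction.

Starting from 9 distinct types, each trial gives a new one with probability (12−i)/12 when i types are held, so the wait for the next new type is 12/(12−i).
E = 12/3 + 12/2 + 12/1 = 22.

22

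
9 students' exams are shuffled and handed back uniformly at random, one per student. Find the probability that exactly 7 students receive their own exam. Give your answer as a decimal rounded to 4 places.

0.0001

Choose which 7 of the 9 are fixed: C(9,7) = 36 ways.
The remaining 2 must have no fixed point: D(2) = 1.
P = 36·1/362880 = 1/10080 ≈ 0.0001.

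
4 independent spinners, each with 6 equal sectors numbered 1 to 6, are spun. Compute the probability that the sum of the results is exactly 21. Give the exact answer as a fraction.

There are 6^4 = 1296 equally likely outcomes.
The number of ordered 4-tuples from {1,…,6} summing to 21 is 20.
P(sum = 21) = 20/1296 = 5/324.

5/324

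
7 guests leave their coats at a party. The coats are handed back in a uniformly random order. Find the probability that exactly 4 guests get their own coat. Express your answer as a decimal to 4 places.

Choose which 4 of the 7 are fixed: C(7,4) = 35 ways.
The remaining 3 must have no fixed point: D(3) = 2.
P = 35·2/5040 = 1/72 ≈ 0.0139.

0.0139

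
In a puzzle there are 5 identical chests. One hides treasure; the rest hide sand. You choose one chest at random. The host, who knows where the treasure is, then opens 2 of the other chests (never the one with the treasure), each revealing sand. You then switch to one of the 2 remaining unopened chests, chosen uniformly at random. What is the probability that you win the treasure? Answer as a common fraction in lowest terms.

2/5

Your original chest holds the treasure with probability 1/5, so the other 4 collectively hold it with probability 4/5.
The host can always find 2 empty chests to open, so the reveals don't change that 4/5; it is now spread over the 2 remaining unopened chests.
P(win by switching) = (4/5) · (1/2) = 2/5.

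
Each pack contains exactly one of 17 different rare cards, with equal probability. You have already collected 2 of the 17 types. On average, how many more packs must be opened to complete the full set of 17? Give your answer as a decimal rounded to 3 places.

Starting from 2 distinct types, each trial gives a new one with probability (17−i)/17 when i types are held, so the wait for the next new type is 17/(17−i).
E = 17/15 + 17/14 + 17/13 + 17/12 + 17/11 + 17/10 + 17/9 + 17/8 + 17/7 + 17/6 + 17/5 + 17/4 + 17/3 + 17/2 + 17/1 = 20327869/360360 ≈ 56.410.

56.410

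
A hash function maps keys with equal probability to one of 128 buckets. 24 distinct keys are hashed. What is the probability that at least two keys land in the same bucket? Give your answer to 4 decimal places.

It's easier to compute the probability that all 24 are distinct.
P(all distinct) = 128/128 · 127/128 · ··· · 105/128 ≈ 0.1001.
So the probability of at least one match is 1 − 0.1001 = 0.8999.

0.8999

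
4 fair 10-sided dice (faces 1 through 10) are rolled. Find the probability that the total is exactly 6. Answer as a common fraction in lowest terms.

There are 10^4 = 10000 equally likely outcomes.
The number of ordered 4-tuples from {1,…,10} summing to 6 is 10.
P(sum = 6) = 10/10000 = 1/1000.

1/1000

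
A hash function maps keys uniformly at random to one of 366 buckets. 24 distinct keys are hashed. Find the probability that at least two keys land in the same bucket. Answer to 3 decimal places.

It's easier to compute the probability that all 24 are distinct.
P(all distinct) = 366/366 · 365/366 · ··· · 343/366 ≈ 0.463.
So the probability of at least one match is 1 − 0.463 = 0.537.

0.537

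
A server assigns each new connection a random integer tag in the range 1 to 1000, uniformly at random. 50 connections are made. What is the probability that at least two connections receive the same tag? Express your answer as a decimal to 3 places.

It's easier to compute the probability that all 50 are distinct.
P(all distinct) = 1000/1000 · 999/1000 · ··· · 951/1000 ≈ 0.288.
So the probability of at least one match is 1 − 0.288 = 0.712.

0.712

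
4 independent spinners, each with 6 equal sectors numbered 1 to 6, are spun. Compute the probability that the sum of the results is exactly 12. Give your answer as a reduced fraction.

There are 6^4 = 1296 equally likely outcomes.
The number of ordered 4-tuples from {1,…,6} summing to 12 is 125.
P(sum = 12) = 125/1296.

125/1296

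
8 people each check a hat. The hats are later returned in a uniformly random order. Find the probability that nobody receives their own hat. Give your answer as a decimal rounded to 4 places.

0.3679

This is the derangement probability: permutations of 8 with no fixed point.
D(8) = 8! · (1 − 1/1! + 1/2! − ··· + (−1)^8/8!) = 14833.
P = 14833/40320 = 2119/5760 ≈ 0.3679.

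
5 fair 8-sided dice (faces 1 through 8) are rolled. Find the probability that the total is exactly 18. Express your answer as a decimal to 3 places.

0.053

There are 8^5 = 32768 equally likely outcomes.
The number of ordered 5-tuples from {1,…,8} summing to 18 is 1750.
P(sum = 18) = 1750/32768 = 875/16384 ≈ 0.053.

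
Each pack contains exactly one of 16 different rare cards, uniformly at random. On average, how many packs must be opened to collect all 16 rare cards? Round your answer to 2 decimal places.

54.09

After i distinct types are collected, each trial gives a new one with probability (16−i)/16, so the expected wait for the next new type is 16/(16−i).
E = 16/16 + 16/15 + 16/14 + 16/13 + 16/12 + 16/11 + 16/10 + 16/9 + 16/8 + 16/7 + 16/6 + 16/5 + 16/4 + 16/3 + 16/2 + 16/1 = 2436559/45045 ≈ 54.09.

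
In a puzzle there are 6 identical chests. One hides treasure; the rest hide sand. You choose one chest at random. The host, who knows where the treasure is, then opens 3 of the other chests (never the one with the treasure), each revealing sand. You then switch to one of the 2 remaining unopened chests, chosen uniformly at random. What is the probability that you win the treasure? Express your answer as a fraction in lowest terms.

Your original chest holds the treasure with probability 1/6, so the other 5 collectively hold it with probability 5/6.
The host can always find 3 empty chests to open, so the reveals don't change that 5/6; it is now spread over the 2 remaining unopened chests.
P(win by switching) = (5/6) · (1/2) = 5/12.

5/12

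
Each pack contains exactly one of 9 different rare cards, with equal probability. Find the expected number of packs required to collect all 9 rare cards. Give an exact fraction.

After i distinct types are collected, each trial gives a new one with probability (9−i)/9, so the expected wait for the next new type is 9/(9−i).
E = 9/9 + 9/8 + 9/7 + 9/6 + 9/5 + 9/4 + 9/3 + 9/2 + 9/1 = 7129/280.

7129/280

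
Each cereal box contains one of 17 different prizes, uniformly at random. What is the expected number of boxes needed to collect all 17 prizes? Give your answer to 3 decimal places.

58.472

After i distinct types are collected, each trial gives a new one with probability (17−i)/17, so the expected wait for the next new type is 17/(17−i).
E = 17/17 + 17/16 + 17/15 + 17/14 + 17/13 + 17/12 + 17/11 + 17/10 + 17/9 + 17/8 + 17/7 + 17/6 + 17/5 + 17/4 + 17/3 + 17/2 + 17/1 = 42142223/720720 ≈ 58.472.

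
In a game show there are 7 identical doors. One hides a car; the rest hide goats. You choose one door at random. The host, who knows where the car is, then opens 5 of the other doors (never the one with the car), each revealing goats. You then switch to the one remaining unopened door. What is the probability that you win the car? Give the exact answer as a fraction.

6/7

Your original door holds the car with probability 1/7, so the other 6 collectively hold it with probability 6/7.
The host can always find 5 empty doors to open, so the reveals don't change that 6/7; it is now spread over the 1 remaining unopened door.
P(win by switching) = (6/7) · (1/1) = 6/7.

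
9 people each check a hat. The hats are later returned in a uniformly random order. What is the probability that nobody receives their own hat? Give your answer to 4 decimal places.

This is the derangement probability: permutations of 9 with no fixed point.
D(9) = 9! · (1 − 1/1! + 1/2! − ··· + (−1)^9/9!) = 133496.
P = 133496/362880 = 16687/45360 ≈ 0.3679.

0.3679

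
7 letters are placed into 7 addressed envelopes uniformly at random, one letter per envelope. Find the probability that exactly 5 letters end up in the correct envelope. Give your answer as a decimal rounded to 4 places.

0.0042

Choose which 5 of the 7 are fixed: C(7,5) = 21 ways.
The remaining 2 must have no fixed point: D(2) = 1.
P = 21·1/5040 = 1/240 ≈ 0.0042.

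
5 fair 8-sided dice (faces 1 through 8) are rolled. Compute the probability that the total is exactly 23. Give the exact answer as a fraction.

There are 8^5 = 32768 equally likely outcomes.
The number of ordered 5-tuples from {1,…,8} summing to 23 is 2460.
P(sum = 23) = 2460/32768 = 615/8192.

615/8192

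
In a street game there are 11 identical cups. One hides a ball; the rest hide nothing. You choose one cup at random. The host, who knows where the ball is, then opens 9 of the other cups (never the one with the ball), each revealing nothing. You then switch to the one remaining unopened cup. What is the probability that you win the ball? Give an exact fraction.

Your original cup holds the ball with probability 1/11, so the other 10 collectively hold it with probability 10/11.
The host can always find 9 empty cups to open, so the reveals don't change that 10/11; it is now spread over the 1 remaining unopened cup.
P(win by switching) = (10/11) · (1/1) = 10/11.

10/11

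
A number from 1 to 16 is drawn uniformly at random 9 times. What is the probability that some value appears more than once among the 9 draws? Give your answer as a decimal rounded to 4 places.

0.9396

P(all 9 different) = 16/16 · 15/16 · ··· · 8/16 ≈ 0.0604.
P(at least two equal) = 1 − 0.0604 = 0.9396.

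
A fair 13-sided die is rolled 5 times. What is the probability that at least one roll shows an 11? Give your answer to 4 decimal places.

P(no roll shows an 11) = (12/13)^5 ≈ 0.6702.
P(at least one) = 1 − 0.6702 = 0.3298.

0.3298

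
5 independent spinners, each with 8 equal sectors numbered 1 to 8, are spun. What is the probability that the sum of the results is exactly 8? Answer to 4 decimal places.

0.0011

There are 8^5 = 32768 equally likely outcomes.
The number of ordered 5-tuples from {1,…,8} summing to 8 is 35.
P(sum = 8) = 35/32768 ≈ 0.0011.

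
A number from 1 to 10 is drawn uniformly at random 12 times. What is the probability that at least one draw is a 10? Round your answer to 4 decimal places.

0.7176

P(no draw is a 10) = (9/10)^12 ≈ 0.2824.
P(at least one) = 1 − 0.2824 = 0.7176.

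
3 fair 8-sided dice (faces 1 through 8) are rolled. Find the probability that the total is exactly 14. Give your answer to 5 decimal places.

There are 8^3 = 512 equally likely outcomes.
The number of ordered 3-tuples from {1,…,8} summing to 14 is 48.
P(sum = 14) = 48/512 = 3/32 ≈ 0.09375.

0.09375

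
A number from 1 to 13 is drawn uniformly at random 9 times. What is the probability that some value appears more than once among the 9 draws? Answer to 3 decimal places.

0.976

P(all 9 different) = 13/13 · 12/13 · ··· · 5/13 ≈ 0.024.
P(at least two equal) = 1 − 0.024 = 0.976.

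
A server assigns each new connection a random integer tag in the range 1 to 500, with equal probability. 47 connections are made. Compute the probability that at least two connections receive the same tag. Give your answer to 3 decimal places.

0.893

It's easier to compute the probability that all 47 are distinct.
P(all distinct) = 500/500 · 499/500 · ··· · 454/500 ≈ 0.107.
So the probability of at least one match is 1 − 0.107 = 0.893.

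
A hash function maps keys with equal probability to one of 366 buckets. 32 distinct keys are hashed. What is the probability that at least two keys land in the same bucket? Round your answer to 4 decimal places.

It's easier to compute the probability that all 32 are distinct.
P(all distinct) = 366/366 · 365/366 · ··· · 335/366 ≈ 0.2476.
So the probability of at least one match is 1 − 0.2476 = 0.7524.

0.7524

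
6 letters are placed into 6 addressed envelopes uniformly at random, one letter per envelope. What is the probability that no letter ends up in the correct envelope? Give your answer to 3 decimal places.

This is the derangement probability: permutations of 6 with no fixed point.
D(6) = 6! · (1 − 1/1! + 1/2! − ··· + (−1)^6/6!) = 265.
P = 265/720 = 53/144 ≈ 0.368.

0.368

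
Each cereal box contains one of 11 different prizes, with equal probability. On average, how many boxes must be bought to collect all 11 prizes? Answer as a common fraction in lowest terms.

After i distinct types are collected, each trial gives a new one with probability (11−i)/11, so the expected wait for the next new type is 11/(11−i).
E = 11/11 + 11/10 + 11/9 + 11/8 + 11/7 + 11/6 + 11/5 + 11/4 + 11/3 + 11/2 + 11/1 = 83711/2520.

83711/2520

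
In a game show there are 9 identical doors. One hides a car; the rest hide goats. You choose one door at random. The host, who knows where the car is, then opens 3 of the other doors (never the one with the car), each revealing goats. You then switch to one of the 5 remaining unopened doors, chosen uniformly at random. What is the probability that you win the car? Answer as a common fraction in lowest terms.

8/45

Your original door holds the car with probability 1/9, so the other 8 collectively hold it with probability 8/9.
The host can always find 3 empty doors to open, so the reveals don't change that 8/9; it is now spread over the 5 remaining unopened doors.
P(win by switching) = (8/9) · (1/5) = 8/45.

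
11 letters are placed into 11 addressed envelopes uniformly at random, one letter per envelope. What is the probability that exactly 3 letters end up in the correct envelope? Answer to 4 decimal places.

Choose which 3 of the 11 are fixed: C(11,3) = 165 ways.
The remaining 8 must have no fixed point: D(8) = 14833.
P = 165·14833/39916800 = 2119/34560 ≈ 0.0613.

0.0613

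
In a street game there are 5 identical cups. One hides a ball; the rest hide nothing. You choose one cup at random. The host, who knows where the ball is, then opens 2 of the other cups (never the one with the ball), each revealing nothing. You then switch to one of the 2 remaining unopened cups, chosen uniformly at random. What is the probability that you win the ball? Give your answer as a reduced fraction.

Your original cup holds the ball with probability 1/5, so the other 4 collectively hold it with probability 4/5.
The host can always find 2 empty cups to open, so the reveals don't change that 4/5; it is now spread over the 2 remaining unopened cups.
P(win by switching) = (4/5) · (1/2) = 2/5.

2/5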